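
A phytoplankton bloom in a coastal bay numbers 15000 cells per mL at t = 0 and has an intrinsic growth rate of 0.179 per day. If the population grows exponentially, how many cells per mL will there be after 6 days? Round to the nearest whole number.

43906 cells per mL

N(t) = N₀·e^(rt) = 15000 × e^(0.179×6) = 15000 × e^1.074.
e^1.074 ≈ 2.9271, so N ≈ 15000 × 2.9271 = 43906.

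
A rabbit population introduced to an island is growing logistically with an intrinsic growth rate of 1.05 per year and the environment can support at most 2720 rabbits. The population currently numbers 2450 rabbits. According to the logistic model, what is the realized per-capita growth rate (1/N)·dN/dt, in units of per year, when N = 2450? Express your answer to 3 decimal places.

(1/N)·dN/dt = r(1 − N/K) = 1.05 × (1 − 2450/2720).
= 1.05 × 0.099265 = 0.10423.

0.104 per year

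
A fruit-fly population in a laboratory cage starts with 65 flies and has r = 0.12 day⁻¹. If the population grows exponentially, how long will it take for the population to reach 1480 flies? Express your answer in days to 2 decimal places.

Set N₀·e^(rt) = 1480: e^(0.12·t) = 1480/65 = 22.769.
0.12·t = ln(22.769) = 3.1254, so t = 3.1254/0.12 = 26.045.

26.05 days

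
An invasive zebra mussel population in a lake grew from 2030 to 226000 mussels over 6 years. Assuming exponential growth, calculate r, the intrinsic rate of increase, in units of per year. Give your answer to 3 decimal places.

0.785 per year

From N(t) = N₀·e^(rt): e^(r·6) = 226000/2030 = 111.33.
r·6 = ln(111.33) = 4.7125, so r = 4.7125/6 = 0.78542.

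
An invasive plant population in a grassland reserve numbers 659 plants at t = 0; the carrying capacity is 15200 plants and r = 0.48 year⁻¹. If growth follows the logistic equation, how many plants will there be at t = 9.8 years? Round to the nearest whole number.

A = (K − N₀)/N₀ = (15200 − 659)/659 = 22.065.
N(t) = K/(1 + A·e^(−rt)) = 15200/(1 + 22.065×e^(−0.48×9.8)).
e^(−4.704) = 0.009059; denominator = 1 + 22.065×0.009059 = 1.1999.
N = 15200/1.1999 = 12667.8.

12668 plants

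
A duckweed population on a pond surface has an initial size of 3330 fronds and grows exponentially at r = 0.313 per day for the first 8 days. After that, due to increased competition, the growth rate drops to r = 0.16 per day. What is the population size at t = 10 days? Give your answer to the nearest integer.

Phase 1: N(8) = 3330·e^(0.313×8) = 3330·e^2.504 = 40730.3.
Phase 2 runs for 10 − 8 = 2 days at r = 0.16.
N(10) = 40730.3·e^(0.16×2) = 40730.3·e^0.32 = 56090.8.

56091 fronds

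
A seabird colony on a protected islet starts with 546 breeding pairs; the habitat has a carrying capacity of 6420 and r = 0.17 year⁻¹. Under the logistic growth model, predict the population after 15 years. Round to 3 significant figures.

A = (K − N₀)/N₀ = (6420 − 546)/546 = 10.758.
N(t) = K/(1 + A·e^(−rt)) = 6420/(1 + 10.758×e^(−0.17×15)).
e^(−2.55) = 0.078082; denominator = 1 + 10.758×0.078082 = 1.84.
N = 6420/1.84 = 3489.09.

3490 breeding pairs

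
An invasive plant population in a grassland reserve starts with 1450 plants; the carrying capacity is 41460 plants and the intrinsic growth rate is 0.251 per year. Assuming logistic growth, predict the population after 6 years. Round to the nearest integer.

A = (K − N₀)/N₀ = (41460 − 1450)/1450 = 27.593.
N(t) = K/(1 + A·e^(−rt)) = 41460/(1 + 27.593×e^(−0.251×6)).
e^(−1.506) = 0.2218; denominator = 1 + 27.593×0.2218 = 7.12.
N = 41460/7.12 = 5823.01.

5823 plants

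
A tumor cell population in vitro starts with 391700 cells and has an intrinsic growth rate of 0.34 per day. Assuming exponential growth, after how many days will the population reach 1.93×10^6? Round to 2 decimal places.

4.69 days

Set N₀·e^(rt) = 1.93×10^6: e^(0.34·t) = 1.93×10^6/391700 = 4.9272.
0.34·t = ln(4.9272) = 1.5948, so t = 1.5948/0.34 = 4.6905.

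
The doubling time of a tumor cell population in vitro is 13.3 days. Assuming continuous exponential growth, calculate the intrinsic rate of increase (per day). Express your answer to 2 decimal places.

r = ln(2)/t_d = 0.6931/13.3 = 0.052116.

0.05 per day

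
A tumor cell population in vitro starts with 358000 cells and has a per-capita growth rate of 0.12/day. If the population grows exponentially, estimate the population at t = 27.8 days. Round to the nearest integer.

N(t) = N₀·e^(rt) = 358000 × e^(0.12×27.8) = 358000 × e^3.336.
e^3.336 ≈ 28.106, so N ≈ 358000 × 28.106 = 1.006212×10^7.

10062118 cells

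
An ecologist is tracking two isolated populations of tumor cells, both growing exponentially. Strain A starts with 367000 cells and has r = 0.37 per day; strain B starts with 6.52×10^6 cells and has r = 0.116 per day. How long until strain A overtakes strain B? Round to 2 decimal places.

Set 367000·e^(0.37t) = 6.52×10^6·e^(0.116t).
e^((0.37 − 0.116)t) = 6.52×10^6/367000 → e^(0.254·t) = 17.766.
0.254·t = ln(17.766) = 2.8773, so t = 2.8773/0.254 = 11.328.

11.33 days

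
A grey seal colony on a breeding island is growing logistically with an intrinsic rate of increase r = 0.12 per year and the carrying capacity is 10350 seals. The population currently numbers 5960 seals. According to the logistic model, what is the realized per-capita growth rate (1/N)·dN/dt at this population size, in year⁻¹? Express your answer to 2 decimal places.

(1/N)·dN/dt = r(1 − N/K) = 0.12 × (1 − 5960/10350).
= 0.12 × 0.42415 = 0.050899.

0.05 per year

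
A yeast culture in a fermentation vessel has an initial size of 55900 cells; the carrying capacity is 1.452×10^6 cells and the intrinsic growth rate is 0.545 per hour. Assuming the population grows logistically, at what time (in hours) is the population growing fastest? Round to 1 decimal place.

5.9 hours

Logistic growth is fastest at N = K/2 = 726000.
A = (K − N₀)/N₀ = 24.975. Set K/(1 + A·e^(−rt)) = K/2 → A·e^(−rt) = 1.
e^(−0.545t) = 1/24.975 = 0.0400401, so t = ln(24.975)/0.545 = 3.2179/0.545 = 5.9044.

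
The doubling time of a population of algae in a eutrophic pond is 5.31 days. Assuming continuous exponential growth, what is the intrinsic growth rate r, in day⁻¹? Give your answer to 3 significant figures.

r = ln(2)/t_d = 0.6931/5.31 = 0.13054.

0.131 per day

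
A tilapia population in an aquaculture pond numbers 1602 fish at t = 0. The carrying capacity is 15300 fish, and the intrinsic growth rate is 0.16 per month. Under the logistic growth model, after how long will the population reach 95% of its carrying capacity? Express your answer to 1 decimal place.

31.8 months

A = (K − N₀)/N₀ = (15300 − 1602)/1602 = 8.5506.
Solve 15300/(1 + 8.5506·e^(−0.16t)) = 14535: 1 + 8.5506·e^(−0.16t) = 1.0526, so e^(−0.16t) = 0.00615534.
−0.16·t = ln(0.00615534) = -5.0904, so t = 5.0904/0.16 = 31.815.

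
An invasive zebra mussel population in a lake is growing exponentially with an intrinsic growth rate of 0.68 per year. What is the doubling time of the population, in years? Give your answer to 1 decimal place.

1.0 years

Doubling time t_d = ln(2)/r = 0.6931/0.68 = 1.0193.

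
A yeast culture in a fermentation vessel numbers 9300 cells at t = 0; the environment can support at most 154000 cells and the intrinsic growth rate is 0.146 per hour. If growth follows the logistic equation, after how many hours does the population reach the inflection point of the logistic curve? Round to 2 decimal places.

18.80 hours

Logistic growth is fastest at N = K/2 = 77000.
A = (K − N₀)/N₀ = 15.559. Set K/(1 + A·e^(−rt)) = K/2 → A·e^(−rt) = 1.
e^(−0.146t) = 1/15.559 = 0.0642709, so t = ln(15.559)/0.146 = 2.7446/0.146 = 18.799.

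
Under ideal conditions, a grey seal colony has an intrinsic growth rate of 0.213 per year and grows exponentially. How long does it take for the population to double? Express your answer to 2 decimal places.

Doubling time t_d = ln(2)/r = 0.6931/0.213 = 3.2542.

3.25 years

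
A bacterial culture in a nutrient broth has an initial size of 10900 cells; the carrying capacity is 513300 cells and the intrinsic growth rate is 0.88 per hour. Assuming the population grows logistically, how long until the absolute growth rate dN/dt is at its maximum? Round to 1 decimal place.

4.4 hours

Logistic growth is fastest at N = K/2 = 256650.
A = (K − N₀)/N₀ = 46.092. Set K/(1 + A·e^(−rt)) = K/2 → A·e^(−rt) = 1.
e^(−0.88t) = 1/46.092 = 0.0216959, so t = ln(46.092)/0.88 = 3.8306/0.88 = 4.353.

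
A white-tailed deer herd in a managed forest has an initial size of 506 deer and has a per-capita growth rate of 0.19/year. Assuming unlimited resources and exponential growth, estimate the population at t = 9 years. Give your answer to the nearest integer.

N(t) = N₀·e^(rt) = 506 × e^(0.19×9) = 506 × e^1.71.
e^1.71 ≈ 5.529, so N ≈ 506 × 5.529 = 2797.65.

2798 deer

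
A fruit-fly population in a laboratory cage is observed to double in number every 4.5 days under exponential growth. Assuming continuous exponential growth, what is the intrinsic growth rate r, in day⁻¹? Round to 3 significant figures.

r = ln(2)/t_d = 0.6931/4.5 = 0.15403.

0.154 per day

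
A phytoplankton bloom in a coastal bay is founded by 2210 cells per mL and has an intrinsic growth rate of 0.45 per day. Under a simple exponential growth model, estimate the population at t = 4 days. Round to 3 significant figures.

N(t) = N₀·e^(rt) = 2210 × e^(0.45×4) = 2210 × e^1.8.
e^1.8 ≈ 6.0496, so N ≈ 2210 × 6.0496 = 13369.7.

13400 cells per mL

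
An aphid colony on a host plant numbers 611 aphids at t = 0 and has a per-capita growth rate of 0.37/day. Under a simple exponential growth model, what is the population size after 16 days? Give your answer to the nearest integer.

227544 aphids

N(t) = N₀·e^(rt) = 611 × e^(0.37×16) = 611 × e^5.92.
e^5.92 ≈ 372.41, so N ≈ 611 × 372.41 = 227544.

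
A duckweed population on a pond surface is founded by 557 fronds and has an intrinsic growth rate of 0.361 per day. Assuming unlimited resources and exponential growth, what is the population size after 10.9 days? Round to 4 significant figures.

N(t) = N₀·e^(rt) = 557 × e^(0.361×10.9) = 557 × e^3.935.
e^3.935 ≈ 51.157, so N ≈ 557 × 51.157 = 28494.5.

28490 fronds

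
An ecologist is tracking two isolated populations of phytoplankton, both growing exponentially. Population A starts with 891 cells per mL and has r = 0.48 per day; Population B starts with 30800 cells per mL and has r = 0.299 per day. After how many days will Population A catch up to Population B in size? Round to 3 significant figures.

19.6 days

Set 891·e^(0.48t) = 30800·e^(0.299t).
e^((0.48 − 0.299)t) = 30800/891 → e^(0.181·t) = 34.568.
0.181·t = ln(34.568) = 3.5429, so t = 3.5429/0.181 = 19.574.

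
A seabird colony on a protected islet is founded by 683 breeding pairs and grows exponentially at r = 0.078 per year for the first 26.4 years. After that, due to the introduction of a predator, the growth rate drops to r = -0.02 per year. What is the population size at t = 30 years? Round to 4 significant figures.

Phase 1: N(26.4) = 683·e^(0.078×26.4) = 683·e^2.059 = 5354.51.
Phase 2 runs for 30 − 26.4 = 3.6 years at r = -0.02.
N(30) = 5354.51·e^(-0.02×3.6) = 5354.51·e^-0.072 = 4982.54.

4983 breeding pairs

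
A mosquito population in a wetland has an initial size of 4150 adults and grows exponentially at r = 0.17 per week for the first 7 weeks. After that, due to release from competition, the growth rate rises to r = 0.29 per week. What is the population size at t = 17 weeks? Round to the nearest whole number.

247921 adults

Phase 1: N(7) = 4150·e^(0.17×7) = 4150·e^1.19 = 13641.4.
Phase 2 runs for 17 − 7 = 10 weeks at r = 0.29.
N(17) = 13641.4·e^(0.29×10) = 13641.4·e^2.9 = 247921.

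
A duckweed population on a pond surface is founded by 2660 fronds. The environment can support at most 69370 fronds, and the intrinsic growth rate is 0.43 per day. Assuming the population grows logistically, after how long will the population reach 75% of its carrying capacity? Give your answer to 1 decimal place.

10.0 days

A = (K − N₀)/N₀ = (69370 − 2660)/2660 = 25.079.
Solve 69370/(1 + 25.079·e^(−0.43t)) = 52027.5: 1 + 25.079·e^(−0.43t) = 1.3333, so e^(−0.43t) = 0.0132914.
−0.43·t = ln(0.0132914) = -4.3206, so t = 4.3206/0.43 = 10.048.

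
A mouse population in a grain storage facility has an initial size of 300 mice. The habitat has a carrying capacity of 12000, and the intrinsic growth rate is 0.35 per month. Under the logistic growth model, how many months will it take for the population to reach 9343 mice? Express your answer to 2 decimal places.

14.06 months

A = (K − N₀)/N₀ = (12000 − 300)/300 = 39.
Solve 12000/(1 + 39·e^(−0.35t)) = 9343: 1 + 39·e^(−0.35t) = 1.2844, so e^(−0.35t) = 0.0072919.
−0.35·t = ln(0.0072919) = -4.921, so t = 4.921/0.35 = 14.06.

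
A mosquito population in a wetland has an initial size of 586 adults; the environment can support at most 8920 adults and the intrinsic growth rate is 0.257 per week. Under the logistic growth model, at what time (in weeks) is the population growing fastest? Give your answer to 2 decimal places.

Logistic growth is fastest at N = K/2 = 4460.
A = (K − N₀)/N₀ = 14.222. Set K/(1 + A·e^(−rt)) = K/2 → A·e^(−rt) = 1.
e^(−0.257t) = 1/14.222 = 0.0703144, so t = ln(14.222)/0.257 = 2.6548/0.257 = 10.33.

10.33 weeks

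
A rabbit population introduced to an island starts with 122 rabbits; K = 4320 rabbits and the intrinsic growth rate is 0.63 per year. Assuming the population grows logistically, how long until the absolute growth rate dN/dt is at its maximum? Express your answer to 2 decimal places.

5.62 years

Logistic growth is fastest at N = K/2 = 2160.
A = (K − N₀)/N₀ = 34.41. Set K/(1 + A·e^(−rt)) = K/2 → A·e^(−rt) = 1.
e^(−0.63t) = 1/34.41 = 0.0290615, so t = ln(34.41)/0.63 = 3.5383/0.63 = 5.6164.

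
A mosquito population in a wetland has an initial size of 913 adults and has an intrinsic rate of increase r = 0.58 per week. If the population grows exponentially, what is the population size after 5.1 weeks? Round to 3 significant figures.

17600 adults

N(t) = N₀·e^(rt) = 913 × e^(0.58×5.1) = 913 × e^2.958.
e^2.958 ≈ 19.259, so N ≈ 913 × 19.259 = 17583.8.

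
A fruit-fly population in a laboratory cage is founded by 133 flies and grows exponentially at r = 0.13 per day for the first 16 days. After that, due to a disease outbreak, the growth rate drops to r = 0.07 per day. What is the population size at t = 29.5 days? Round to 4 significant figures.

2739 flies

Phase 1: N(16) = 133·e^(0.13×16) = 133·e^2.08 = 1064.59.
Phase 2 runs for 29.5 − 16 = 13.5 days at r = 0.07.
N(29.5) = 1064.59·e^(0.07×13.5) = 1064.59·e^0.945 = 2739.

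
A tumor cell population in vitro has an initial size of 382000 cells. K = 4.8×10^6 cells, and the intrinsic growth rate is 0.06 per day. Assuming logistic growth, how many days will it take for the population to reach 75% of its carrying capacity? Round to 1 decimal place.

59.1 days

A = (K − N₀)/N₀ = (4.8×10^6 − 382000)/382000 = 11.565.
Solve 4.8×10^6/(1 + 11.565·e^(−0.06t)) = 3.6×10^6: 1 + 11.565·e^(−0.06t) = 1.3333, so e^(−0.06t) = 0.0288215.
−0.06·t = ln(0.0288215) = -3.5466, so t = 3.5466/0.06 = 59.111.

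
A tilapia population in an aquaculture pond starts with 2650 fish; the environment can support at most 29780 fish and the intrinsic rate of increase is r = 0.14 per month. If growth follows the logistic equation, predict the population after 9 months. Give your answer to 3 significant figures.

A = (K − N₀)/N₀ = (29780 − 2650)/2650 = 10.238.
N(t) = K/(1 + A·e^(−rt)) = 29780/(1 + 10.238×e^(−0.14×9)).
e^(−1.26) = 0.28365; denominator = 1 + 10.238×0.28365 = 3.904.
N = 29780/3.904 = 7628.12.

7630 fish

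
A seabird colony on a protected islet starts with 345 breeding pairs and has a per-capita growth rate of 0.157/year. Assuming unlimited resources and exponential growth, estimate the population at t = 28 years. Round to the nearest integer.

N(t) = N₀·e^(rt) = 345 × e^(0.157×28) = 345 × e^4.396.
e^4.396 ≈ 81.126, so N ≈ 345 × 81.126 = 27988.4.

27988 breeding pairs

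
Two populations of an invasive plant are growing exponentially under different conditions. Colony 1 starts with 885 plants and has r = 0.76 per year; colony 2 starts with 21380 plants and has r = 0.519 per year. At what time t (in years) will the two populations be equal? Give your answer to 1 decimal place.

Set 885·e^(0.76t) = 21380·e^(0.519t).
e^((0.76 − 0.519)t) = 21380/885 → e^(0.241·t) = 24.158.
0.241·t = ln(24.158) = 3.1846, so t = 3.1846/0.241 = 13.214.

13.2 years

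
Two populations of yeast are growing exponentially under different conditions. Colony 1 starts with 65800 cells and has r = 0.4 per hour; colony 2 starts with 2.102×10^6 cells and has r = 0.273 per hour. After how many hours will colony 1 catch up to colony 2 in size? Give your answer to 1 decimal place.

27.3 hours

Set 65800·e^(0.4t) = 2.102×10^6·e^(0.273t).
e^((0.4 − 0.273)t) = 2.102×10^6/65800 → e^(0.127·t) = 31.945.
0.127·t = ln(31.945) = 3.464, so t = 3.464/0.127 = 27.276.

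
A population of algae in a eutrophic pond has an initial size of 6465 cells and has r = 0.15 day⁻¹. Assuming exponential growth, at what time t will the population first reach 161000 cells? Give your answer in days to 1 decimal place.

Set N₀·e^(rt) = 161000: e^(0.15·t) = 161000/6465 = 24.903.
0.15·t = ln(24.903) = 3.215, so t = 3.215/0.15 = 21.433.

21.4 days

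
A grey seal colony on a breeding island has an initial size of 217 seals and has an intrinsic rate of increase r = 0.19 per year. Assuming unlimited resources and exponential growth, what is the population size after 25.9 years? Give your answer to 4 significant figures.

29760 seals

N(t) = N₀·e^(rt) = 217 × e^(0.19×25.9) = 217 × e^4.921.
e^4.921 ≈ 137.14, so N ≈ 217 × 137.14 = 29759.3.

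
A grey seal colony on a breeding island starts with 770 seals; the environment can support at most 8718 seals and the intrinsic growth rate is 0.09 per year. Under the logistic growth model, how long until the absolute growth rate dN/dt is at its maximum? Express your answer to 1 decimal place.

Logistic growth is fastest at N = K/2 = 4359.
A = (K − N₀)/N₀ = 10.322. Set K/(1 + A·e^(−rt)) = K/2 → A·e^(−rt) = 1.
e^(−0.09t) = 1/10.322 = 0.0968797, so t = ln(10.322)/0.09 = 2.3343/0.09 = 25.937.

25.9 years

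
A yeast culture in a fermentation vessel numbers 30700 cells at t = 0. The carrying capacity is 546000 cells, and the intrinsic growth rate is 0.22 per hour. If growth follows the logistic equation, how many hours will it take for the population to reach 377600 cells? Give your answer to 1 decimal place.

A = (K − N₀)/N₀ = (546000 − 30700)/30700 = 16.785.
Solve 546000/(1 + 16.785·e^(−0.22t)) = 377600: 1 + 16.785·e^(−0.22t) = 1.446, so e^(−0.22t) = 0.0265698.
−0.22·t = ln(0.0265698) = -3.628, so t = 3.628/0.22 = 16.491.

16.5 hours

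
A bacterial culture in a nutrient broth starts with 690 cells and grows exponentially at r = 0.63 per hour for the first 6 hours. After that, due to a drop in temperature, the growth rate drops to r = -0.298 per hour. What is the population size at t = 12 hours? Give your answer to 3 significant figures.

Phase 1: N(6) = 690·e^(0.63×6) = 690·e^3.78 = 30233.1.
Phase 2 runs for 12 − 6 = 6 hours at r = -0.298.
N(12) = 30233.1·e^(-0.298×6) = 30233.1·e^-1.788 = 5057.82.

5060 cells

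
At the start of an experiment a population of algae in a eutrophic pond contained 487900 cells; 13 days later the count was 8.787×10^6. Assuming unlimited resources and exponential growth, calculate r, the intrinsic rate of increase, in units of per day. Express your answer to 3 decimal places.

From N(t) = N₀·e^(rt): e^(r·13) = 8.787×10^6/487900 = 18.01.
r·13 = ln(18.01) = 2.8909, so r = 2.8909/13 = 0.22238.

0.222 per day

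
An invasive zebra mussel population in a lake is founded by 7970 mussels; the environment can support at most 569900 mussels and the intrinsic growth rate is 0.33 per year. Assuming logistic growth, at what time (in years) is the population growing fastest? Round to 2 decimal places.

12.90 years

Logistic growth is fastest at N = K/2 = 284950.
A = (K − N₀)/N₀ = 70.506. Set K/(1 + A·e^(−rt)) = K/2 → A·e^(−rt) = 1.
e^(−0.33t) = 1/70.506 = 0.0141833, so t = ln(70.506)/0.33 = 4.2557/0.33 = 12.896.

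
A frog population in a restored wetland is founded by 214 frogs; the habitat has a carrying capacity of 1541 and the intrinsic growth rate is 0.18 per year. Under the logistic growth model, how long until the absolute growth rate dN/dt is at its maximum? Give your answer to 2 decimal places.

10.14 years

Logistic growth is fastest at N = K/2 = 770.5.
A = (K − N₀)/N₀ = 6.2009. Set K/(1 + A·e^(−rt)) = K/2 → A·e^(−rt) = 1.
e^(−0.18t) = 1/6.2009 = 0.161266, so t = ln(6.2009)/0.18 = 1.8247/0.18 = 10.137.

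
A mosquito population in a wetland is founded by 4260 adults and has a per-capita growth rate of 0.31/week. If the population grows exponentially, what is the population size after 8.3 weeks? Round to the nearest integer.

N(t) = N₀·e^(rt) = 4260 × e^(0.31×8.3) = 4260 × e^2.573.
e^2.573 ≈ 13.105, so N ≈ 4260 × 13.105 = 55827.6.

55828 adults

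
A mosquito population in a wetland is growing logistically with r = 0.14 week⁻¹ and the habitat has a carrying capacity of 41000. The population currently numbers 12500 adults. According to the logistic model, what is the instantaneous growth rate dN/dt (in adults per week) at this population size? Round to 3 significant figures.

1220 adults per week

dN/dt = rN(1 − N/K) = 0.14 × 12500 × (1 − 12500/41000).
1 − 12500/41000 = 0.69512; dN/dt = 0.14 × 12500 × 0.69512 = 1216.5.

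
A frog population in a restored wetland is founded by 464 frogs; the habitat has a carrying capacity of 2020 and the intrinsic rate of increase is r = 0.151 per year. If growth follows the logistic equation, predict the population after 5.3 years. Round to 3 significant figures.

A = (K − N₀)/N₀ = (2020 − 464)/464 = 3.3534.
N(t) = K/(1 + A·e^(−rt)) = 2020/(1 + 3.3534×e^(−0.151×5.3)).
e^(−0.8003) = 0.44919; denominator = 1 + 3.3534×0.44919 = 2.5063.
N = 2020/2.5063 = 805.953.

806 frogs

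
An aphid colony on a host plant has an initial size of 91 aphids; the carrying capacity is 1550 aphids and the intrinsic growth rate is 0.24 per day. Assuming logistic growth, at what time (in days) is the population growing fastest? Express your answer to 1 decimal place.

Logistic growth is fastest at N = K/2 = 775.
A = (K − N₀)/N₀ = 16.033. Set K/(1 + A·e^(−rt)) = K/2 → A·e^(−rt) = 1.
e^(−0.24t) = 1/16.033 = 0.0623715, so t = ln(16.033)/0.24 = 2.7746/0.24 = 11.561.

11.6 days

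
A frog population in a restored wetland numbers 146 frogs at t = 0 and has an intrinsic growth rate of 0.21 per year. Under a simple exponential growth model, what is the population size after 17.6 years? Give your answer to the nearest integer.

5882 frogs

N(t) = N₀·e^(rt) = 146 × e^(0.21×17.6) = 146 × e^3.696.
e^3.696 ≈ 40.286, so N ≈ 146 × 40.286 = 5881.73.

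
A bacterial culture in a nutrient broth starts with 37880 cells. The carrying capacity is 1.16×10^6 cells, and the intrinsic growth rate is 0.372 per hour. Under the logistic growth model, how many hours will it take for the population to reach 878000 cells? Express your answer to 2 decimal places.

A = (K − N₀)/N₀ = (1.16×10^6 − 37880)/37880 = 29.623.
Solve 1.16×10^6/(1 + 29.623·e^(−0.372t)) = 878000: 1 + 29.623·e^(−0.372t) = 1.3212, so e^(−0.372t) = 0.0108424.
−0.372·t = ln(0.0108424) = -4.5243, so t = 4.5243/0.372 = 12.162.

12.16 hours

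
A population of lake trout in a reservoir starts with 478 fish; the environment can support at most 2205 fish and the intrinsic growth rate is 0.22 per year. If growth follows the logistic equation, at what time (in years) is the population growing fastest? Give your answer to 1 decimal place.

Logistic growth is fastest at N = K/2 = 1102.5.
A = (K − N₀)/N₀ = 3.613. Set K/(1 + A·e^(−rt)) = K/2 → A·e^(−rt) = 1.
e^(−0.22t) = 1/3.613 = 0.276781, so t = ln(3.613)/0.22 = 1.2845/0.22 = 5.8388.

5.8 years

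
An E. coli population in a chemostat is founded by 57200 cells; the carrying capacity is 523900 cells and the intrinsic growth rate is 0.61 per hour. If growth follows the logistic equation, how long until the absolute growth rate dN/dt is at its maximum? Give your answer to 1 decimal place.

3.4 hours

Logistic growth is fastest at N = K/2 = 261950.
A = (K − N₀)/N₀ = 8.1591. Set K/(1 + A·e^(−rt)) = K/2 → A·e^(−rt) = 1.
e^(−0.61t) = 1/8.1591 = 0.122563, so t = ln(8.1591)/0.61 = 2.0991/0.61 = 3.4412.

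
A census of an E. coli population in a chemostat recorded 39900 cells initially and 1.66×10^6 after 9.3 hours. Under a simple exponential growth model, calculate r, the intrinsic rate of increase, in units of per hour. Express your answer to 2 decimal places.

0.40 per hour

From N(t) = N₀·e^(rt): e^(r·9.3) = 1.66×10^6/39900 = 41.604.
r·9.3 = ln(41.604) = 3.7282, so r = 3.7282/9.3 = 0.40088.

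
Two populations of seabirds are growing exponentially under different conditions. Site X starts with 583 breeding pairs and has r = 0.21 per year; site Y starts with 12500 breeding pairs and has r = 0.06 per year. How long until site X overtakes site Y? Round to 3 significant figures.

Set 583·e^(0.21t) = 12500·e^(0.06t).
e^((0.21 − 0.06)t) = 12500/583 → e^(0.15·t) = 21.441.
0.15·t = ln(21.441) = 3.0653, so t = 3.0653/0.15 = 20.435.

20.4 years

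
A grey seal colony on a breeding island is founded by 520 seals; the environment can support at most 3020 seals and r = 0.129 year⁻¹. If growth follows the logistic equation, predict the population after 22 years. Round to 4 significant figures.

2357 seals

A = (K − N₀)/N₀ = (3020 − 520)/520 = 4.8077.
N(t) = K/(1 + A·e^(−rt)) = 3020/(1 + 4.8077×e^(−0.129×22)).
e^(−2.838) = 0.058543; denominator = 1 + 4.8077×0.058543 = 1.2815.
N = 3020/1.2815 = 2356.7.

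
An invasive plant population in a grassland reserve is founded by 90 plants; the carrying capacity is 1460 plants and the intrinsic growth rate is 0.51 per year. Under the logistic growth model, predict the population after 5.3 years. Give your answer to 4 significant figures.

722.8 plants

A = (K − N₀)/N₀ = (1460 − 90)/90 = 15.222.
N(t) = K/(1 + A·e^(−rt)) = 1460/(1 + 15.222×e^(−0.51×5.3)).
e^(−2.703) = 0.067004; denominator = 1 + 15.222×0.067004 = 2.02.
N = 1460/2.02 = 722.789.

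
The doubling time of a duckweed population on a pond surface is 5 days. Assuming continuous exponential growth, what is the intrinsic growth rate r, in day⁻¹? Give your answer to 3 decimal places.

0.139 per day

r = ln(2)/t_d = 0.6931/5 = 0.13863.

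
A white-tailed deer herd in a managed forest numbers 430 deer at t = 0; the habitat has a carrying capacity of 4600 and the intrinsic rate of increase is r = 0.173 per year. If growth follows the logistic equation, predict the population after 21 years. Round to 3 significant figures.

A = (K − N₀)/N₀ = (4600 − 430)/430 = 9.6977.
N(t) = K/(1 + A·e^(−rt)) = 4600/(1 + 9.6977×e^(−0.173×21)).
e^(−3.633) = 0.026437; denominator = 1 + 9.6977×0.026437 = 1.2564.
N = 4600/1.2564 = 3661.33.

3660 deer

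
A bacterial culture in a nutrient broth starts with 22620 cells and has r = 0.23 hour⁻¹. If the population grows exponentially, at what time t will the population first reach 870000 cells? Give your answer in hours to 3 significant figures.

Set N₀·e^(rt) = 870000: e^(0.23·t) = 870000/22620 = 38.462.
0.23·t = ln(38.462) = 3.6497, so t = 3.6497/0.23 = 15.868.

15.9 hours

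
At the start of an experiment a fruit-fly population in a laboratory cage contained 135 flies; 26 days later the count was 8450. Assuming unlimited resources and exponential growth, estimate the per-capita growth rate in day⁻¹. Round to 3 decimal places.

0.159 per day

From N(t) = N₀·e^(rt): e^(r·26) = 8450/135 = 62.593.
r·26 = ln(62.593) = 4.1366, so r = 4.1366/26 = 0.1591.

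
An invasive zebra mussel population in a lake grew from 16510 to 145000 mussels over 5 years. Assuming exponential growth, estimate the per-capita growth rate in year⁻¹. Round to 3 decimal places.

From N(t) = N₀·e^(rt): e^(r·5) = 145000/16510 = 8.7826.
r·5 = ln(8.7826) = 2.1728, so r = 2.1728/5 = 0.43455.

0.435 per year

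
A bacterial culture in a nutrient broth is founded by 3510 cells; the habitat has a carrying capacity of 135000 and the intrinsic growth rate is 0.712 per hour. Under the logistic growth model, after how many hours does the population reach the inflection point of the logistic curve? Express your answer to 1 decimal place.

Logistic growth is fastest at N = K/2 = 67500.
A = (K − N₀)/N₀ = 37.462. Set K/(1 + A·e^(−rt)) = K/2 → A·e^(−rt) = 1.
e^(−0.712t) = 1/37.462 = 0.026694, so t = ln(37.462)/0.712 = 3.6233/0.712 = 5.0889.

5.1 hours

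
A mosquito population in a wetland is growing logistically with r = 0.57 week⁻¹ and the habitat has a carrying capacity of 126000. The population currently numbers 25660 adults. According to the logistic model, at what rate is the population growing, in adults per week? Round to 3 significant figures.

dN/dt = rN(1 − N/K) = 0.57 × 25660 × (1 − 25660/126000).
1 − 25660/126000 = 0.79635; dN/dt = 0.57 × 25660 × 0.79635 = 11648.

11600 adults per week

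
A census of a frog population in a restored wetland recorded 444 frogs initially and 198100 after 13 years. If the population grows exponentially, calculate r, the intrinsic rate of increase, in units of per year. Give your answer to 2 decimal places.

0.47 per year

From N(t) = N₀·e^(rt): e^(r·13) = 198100/444 = 446.17.
r·13 = ln(446.17) = 6.1007, so r = 6.1007/13 = 0.46928.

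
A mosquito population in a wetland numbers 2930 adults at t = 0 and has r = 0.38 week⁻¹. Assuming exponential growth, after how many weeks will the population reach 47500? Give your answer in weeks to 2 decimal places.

Set N₀·e^(rt) = 47500: e^(0.38·t) = 47500/2930 = 16.212.
0.38·t = ln(16.212) = 2.7857, so t = 2.7857/0.38 = 7.3309.

7.33 weeks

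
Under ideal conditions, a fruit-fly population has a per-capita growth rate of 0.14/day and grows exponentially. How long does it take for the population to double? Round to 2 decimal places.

4.95 days

Doubling time t_d = ln(2)/r = 0.6931/0.14 = 4.9511.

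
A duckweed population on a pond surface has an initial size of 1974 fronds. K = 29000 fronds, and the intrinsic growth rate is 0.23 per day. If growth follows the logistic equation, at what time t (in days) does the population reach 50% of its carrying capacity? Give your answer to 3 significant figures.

A = (K − N₀)/N₀ = (29000 − 1974)/1974 = 13.691.
Solve 29000/(1 + 13.691·e^(−0.23t)) = 14500: 1 + 13.691·e^(−0.23t) = 2, so e^(−0.23t) = 0.0730408.
−0.23·t = ln(0.0730408) = -2.6167, so t = 2.6167/0.23 = 11.377.

11.4 days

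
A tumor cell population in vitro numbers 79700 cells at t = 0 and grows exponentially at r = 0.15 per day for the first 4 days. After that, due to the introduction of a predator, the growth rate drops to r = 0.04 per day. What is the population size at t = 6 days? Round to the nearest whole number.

Phase 1: N(4) = 79700·e^(0.15×4) = 79700·e^0.6 = 145223.
Phase 2 runs for 6 − 4 = 2 days at r = 0.04.
N(6) = 145223·e^(0.04×2) = 145223·e^0.08 = 157318.

157318 cells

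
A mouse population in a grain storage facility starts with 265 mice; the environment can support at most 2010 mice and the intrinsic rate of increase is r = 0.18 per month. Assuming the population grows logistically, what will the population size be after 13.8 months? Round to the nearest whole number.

A = (K − N₀)/N₀ = (2010 − 265)/265 = 6.5849.
N(t) = K/(1 + A·e^(−rt)) = 2010/(1 + 6.5849×e^(−0.18×13.8)).
e^(−2.484) = 0.083409; denominator = 1 + 6.5849×0.083409 = 1.5492.
N = 2010/1.5492 = 1297.41.

1297 mice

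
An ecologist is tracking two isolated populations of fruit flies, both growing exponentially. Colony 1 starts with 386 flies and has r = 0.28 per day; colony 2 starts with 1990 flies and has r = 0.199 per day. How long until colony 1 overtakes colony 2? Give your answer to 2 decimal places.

20.25 days

Set 386·e^(0.28t) = 1990·e^(0.199t).
e^((0.28 − 0.199)t) = 1990/386 → e^(0.081·t) = 5.1554.
0.081·t = ln(5.1554) = 1.6401, so t = 1.6401/0.081 = 20.248.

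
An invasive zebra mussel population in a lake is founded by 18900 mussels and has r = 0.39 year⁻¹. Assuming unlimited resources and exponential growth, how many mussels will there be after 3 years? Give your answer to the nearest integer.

60896 mussels

N(t) = N₀·e^(rt) = 18900 × e^(0.39×3) = 18900 × e^1.17.
e^1.17 ≈ 3.222, so N ≈ 18900 × 3.222 = 60895.7.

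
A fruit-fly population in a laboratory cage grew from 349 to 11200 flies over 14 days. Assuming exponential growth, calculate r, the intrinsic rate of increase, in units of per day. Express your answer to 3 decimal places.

0.248 per day

From N(t) = N₀·e^(rt): e^(r·14) = 11200/349 = 32.092.
r·14 = ln(32.092) = 3.4686, so r = 3.4686/14 = 0.24776.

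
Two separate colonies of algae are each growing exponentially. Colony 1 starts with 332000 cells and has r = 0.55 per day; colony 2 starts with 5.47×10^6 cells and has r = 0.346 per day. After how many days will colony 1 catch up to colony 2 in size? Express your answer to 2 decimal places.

13.73 days

Set 332000·e^(0.55t) = 5.47×10^6·e^(0.346t).
e^((0.55 − 0.346)t) = 5.47×10^6/332000 → e^(0.204·t) = 16.476.
0.204·t = ln(16.476) = 2.8019, so t = 2.8019/0.204 = 13.735.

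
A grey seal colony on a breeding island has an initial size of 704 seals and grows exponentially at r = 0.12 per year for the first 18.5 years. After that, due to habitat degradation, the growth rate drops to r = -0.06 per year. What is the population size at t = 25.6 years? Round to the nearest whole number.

4233 seals

Phase 1: N(18.5) = 704·e^(0.12×18.5) = 704·e^2.22 = 6481.96.
Phase 2 runs for 25.6 − 18.5 = 7.1 years at r = -0.06.
N(25.6) = 6481.96·e^(-0.06×7.1) = 6481.96·e^-0.426 = 4233.47.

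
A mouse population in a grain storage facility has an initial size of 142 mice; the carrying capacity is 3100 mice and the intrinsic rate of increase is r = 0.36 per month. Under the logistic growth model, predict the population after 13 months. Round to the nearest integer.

2598 mice

A = (K − N₀)/N₀ = (3100 − 142)/142 = 20.831.
N(t) = K/(1 + A·e^(−rt)) = 3100/(1 + 20.831×e^(−0.36×13)).
e^(−4.68) = 0.009279; denominator = 1 + 20.831×0.009279 = 1.1933.
N = 3100/1.1933 = 2597.86.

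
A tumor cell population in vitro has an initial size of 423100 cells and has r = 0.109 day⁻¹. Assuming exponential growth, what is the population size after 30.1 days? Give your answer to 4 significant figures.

N(t) = N₀·e^(rt) = 423100 × e^(0.109×30.1) = 423100 × e^3.281.
e^3.281 ≈ 26.6, so N ≈ 423100 × 26.6 = 1.125433×10^7.

11250000 cells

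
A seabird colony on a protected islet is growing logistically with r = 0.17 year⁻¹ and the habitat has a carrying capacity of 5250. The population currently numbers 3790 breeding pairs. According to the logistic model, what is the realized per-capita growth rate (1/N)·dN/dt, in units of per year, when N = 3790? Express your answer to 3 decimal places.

(1/N)·dN/dt = r(1 − N/K) = 0.17 × (1 − 3790/5250).
= 0.17 × 0.2781 = 0.047276.

0.047 per year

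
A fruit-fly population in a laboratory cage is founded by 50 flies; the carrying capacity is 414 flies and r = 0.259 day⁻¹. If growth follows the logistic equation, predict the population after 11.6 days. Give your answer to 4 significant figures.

304.2 flies

A = (K − N₀)/N₀ = (414 − 50)/50 = 7.28.
N(t) = K/(1 + A·e^(−rt)) = 414/(1 + 7.28×e^(−0.259×11.6)).
e^(−3.004) = 0.049568; denominator = 1 + 7.28×0.049568 = 1.3609.
N = 414/1.3609 = 304.22.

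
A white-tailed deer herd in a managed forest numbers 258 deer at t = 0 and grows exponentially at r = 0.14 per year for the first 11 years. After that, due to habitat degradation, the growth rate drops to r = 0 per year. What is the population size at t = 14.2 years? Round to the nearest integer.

1203 deer

Phase 1: N(11) = 258·e^(0.14×11) = 258·e^1.54 = 1203.46.
Phase 2 runs for 14.2 − 11 = 3.2 years at r = 0.
N(14.2) = 1203.46·e^(0×3.2) = 1203.46·e^-0 = 1203.46.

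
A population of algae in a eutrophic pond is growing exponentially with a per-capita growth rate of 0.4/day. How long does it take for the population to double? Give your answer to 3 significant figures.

1.73 days

Doubling time t_d = ln(2)/r = 0.6931/0.4 = 1.7329.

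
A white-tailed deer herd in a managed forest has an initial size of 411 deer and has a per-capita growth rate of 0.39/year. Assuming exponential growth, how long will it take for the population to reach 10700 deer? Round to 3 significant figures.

8.36 years

Set N₀·e^(rt) = 10700: e^(0.39·t) = 10700/411 = 26.034.
0.39·t = ln(26.034) = 3.2594, so t = 3.2594/0.39 = 8.3575.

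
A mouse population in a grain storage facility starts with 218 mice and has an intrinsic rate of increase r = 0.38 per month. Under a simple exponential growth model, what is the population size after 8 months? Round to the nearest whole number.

4557 mice

N(t) = N₀·e^(rt) = 218 × e^(0.38×8) = 218 × e^3.04.
e^3.04 ≈ 20.905, so N ≈ 218 × 20.905 = 4557.34.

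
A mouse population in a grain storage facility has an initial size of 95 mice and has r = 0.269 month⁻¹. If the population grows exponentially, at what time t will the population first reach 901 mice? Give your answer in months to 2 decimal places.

Set N₀·e^(rt) = 901: e^(0.269·t) = 901/95 = 9.4842.
0.269·t = ln(9.4842) = 2.2496, so t = 2.2496/0.269 = 8.3629.

8.36 months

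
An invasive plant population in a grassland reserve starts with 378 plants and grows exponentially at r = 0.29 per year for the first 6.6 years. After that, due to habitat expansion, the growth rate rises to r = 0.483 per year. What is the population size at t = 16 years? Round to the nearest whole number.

Phase 1: N(6.6) = 378·e^(0.29×6.6) = 378·e^1.914 = 2562.9.
Phase 2 runs for 16 − 6.6 = 9.4 years at r = 0.483.
N(16) = 2562.9·e^(0.483×9.4) = 2562.9·e^4.54 = 240168.

240168 plants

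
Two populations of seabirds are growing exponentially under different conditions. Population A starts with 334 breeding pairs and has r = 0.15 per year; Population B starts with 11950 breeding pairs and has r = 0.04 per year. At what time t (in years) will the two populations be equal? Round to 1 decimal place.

Set 334·e^(0.15t) = 11950·e^(0.04t).
e^((0.15 − 0.04)t) = 11950/334 → e^(0.11·t) = 35.778.
0.11·t = ln(35.778) = 3.5773, so t = 3.5773/0.11 = 32.521.

32.5 years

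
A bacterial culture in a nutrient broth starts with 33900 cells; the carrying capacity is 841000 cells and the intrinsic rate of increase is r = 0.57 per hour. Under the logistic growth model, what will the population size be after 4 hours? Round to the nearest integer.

244818 cells

A = (K − N₀)/N₀ = (841000 − 33900)/33900 = 23.808.
N(t) = K/(1 + A·e^(−rt)) = 841000/(1 + 23.808×e^(−0.57×4)).
e^(−2.28) = 0.10228; denominator = 1 + 23.808×0.10228 = 3.4352.
N = 841000/3.4352 = 244818.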